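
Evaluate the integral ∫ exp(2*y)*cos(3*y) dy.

3*exp(2*y)*sin(3*y)/13 + 2*exp(2*y)*cos(3*y)/13 + C

Let I denote the integral. Integrate by parts with u = cos(3*y), dv = exp(2*y) dy, so v = exp(2*y)/2: I = exp(2*y)*cos(3*y)/2 + (3/2)·∫ exp(2*y)*sin(3*y) dy.
Apply parts again with u = sin(3*y), dv = exp(2*y) dy: ∫ exp(2*y)*sin(3*y) dy = exp(2*y)*sin(3*y)/2 − (3/2)·I. Substituting back brings back I: I = 3*exp(2*y)*sin(3*y)/4 + exp(2*y)*cos(3*y)/2 − (9/4)·I.
Solving for I: (1 + 9/4)·I equals the remaining terms, so I = (4/13)·(3*exp(2*y)*sin(3*y)/4 + exp(2*y)*cos(3*y)/2).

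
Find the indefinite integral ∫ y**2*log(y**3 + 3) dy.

y**3*log(y**3 + 3)/3 - y**3/3 + log(y**3 + 3) + C

Let u = y**3 + 3, so du = (3*y**2) dy.
The integral becomes (1/3)·∫ log(u) du; integrate by parts with u′=log(u), dv′=du.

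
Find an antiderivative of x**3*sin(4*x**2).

Let u = x², du = 2x dx; rewrite as (1/2)∫ u^1·sin(4u) du.
Now integrate by parts 1 time.

-x**2*cos(4*x**2)/8 + sin(4*x**2)/32 + C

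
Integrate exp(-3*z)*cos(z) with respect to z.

Let I denote the integral. Integrate by parts with u = cos(z), dv = exp(-3*z) dz, so v = -exp(-3*z)/3: I = -exp(-3*z)*cos(z)/3 − (1/3)·∫ exp(-3*z)*sin(z) dz.
Apply parts again with u = sin(z), dv = exp(-3*z) dz: ∫ exp(-3*z)*sin(z) dz = -exp(-3*z)*sin(z)/3 + (1/3)·I. Substituting back brings back I: I = exp(-3*z)*sin(z)/9 - exp(-3*z)*cos(z)/3 − (1/9)·I.
Solving for I: (1 + 1/9)·I equals the remaining terms, so I = (9/10)·(exp(-3*z)*sin(z)/9 - exp(-3*z)*cos(z)/3).

exp(-3*z)*sin(z)/10 - 3*exp(-3*z)*cos(z)/10 + C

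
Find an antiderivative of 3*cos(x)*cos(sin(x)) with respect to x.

Let u = sin(x), so du = (cos(x)) dx.
Rewriting, the integral becomes 3·∫ cos(u) du = 3·sin(u).
Substituting back, u = sin(x).

3*sin(sin(x)) + C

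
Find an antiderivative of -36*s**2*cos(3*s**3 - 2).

Let u = 3*s**3 - 2, so du = (9*s**2) ds.
Rewriting, the integral becomes -4·∫ cos(u) du = -4·sin(u).
Substituting back, u = 3*s**3 - 2.

-4*sin(3*s**3 - 2) + C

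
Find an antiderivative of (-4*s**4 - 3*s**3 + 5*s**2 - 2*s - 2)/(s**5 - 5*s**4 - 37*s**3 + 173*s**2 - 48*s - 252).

-2601*log(s - 7)/520 + 23*log(s - 3)/9 - 37*log(s - 2)/60 - log(s + 1)/120 - 2173*log(s + 6)/2340 + C

Factor the denominator: (s - 7)*(s - 3)*(s - 2)*(s + 1)*(s + 6).
Partial-fraction decomposition: -2173/(2340*(s + 6)) - 1/(120*(s + 1)) - 37/(60*(s - 2)) + 23/(9*(s - 3)) - 2601/(520*(s - 7)).
Integrate each term: A/(s−a) contributes A·log|s−a|.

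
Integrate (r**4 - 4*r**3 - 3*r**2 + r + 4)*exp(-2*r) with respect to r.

Use integration by parts with u = r**4 - 4*r**3 - 3*r**2 + r + 4, dv = exp(-2*r) dr, so v = -exp(-2*r)/2.
Apply parts 4 times (tabular method): alternate signs, differentiate u down to 0, integrate dv up.

(-2*r**4 + 4*r**3 + 12*r**2 + 10*r - 3)*exp(-2*r)/4 + C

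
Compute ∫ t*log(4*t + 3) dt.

Use integration by parts with u = log(4*t + 3), dv = t dt.
Then du = 4/(4*t + 3) dt and v = t**2/2.

t**2*log(4*t + 3)/2 - t**2/4 + 3*t/8 - 9*log(4*t + 3)/32 + C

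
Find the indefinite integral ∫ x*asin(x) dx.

x**2*asin(x)/2 + x*sqrt(-x**2 + 1)/4 - asin(x)/4 + C

Use integration by parts with u = arcsin(x), dv = x dx.
Then du = 1/sqrt(-x**2 + 1) dx.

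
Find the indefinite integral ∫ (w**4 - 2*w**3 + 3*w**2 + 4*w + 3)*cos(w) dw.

Use integration by parts with u = w**4 - 2*w**3 + 3*w**2 + 4*w + 3, dv = cos(w) dw, so v = sin(w).
Apply parts 4 times (tabular method): alternate signs, differentiate u down to 0, integrate dv up.

w**4*sin(w) - 2*w**3*sin(w) + 4*w**3*cos(w) - 9*w**2*sin(w) - 6*w**2*cos(w) + 16*w*sin(w) - 18*w*cos(w) + 21*sin(w) + 16*cos(w) + C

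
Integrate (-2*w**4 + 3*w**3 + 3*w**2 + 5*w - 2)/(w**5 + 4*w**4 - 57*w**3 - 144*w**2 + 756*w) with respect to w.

Factor the denominator: w*(w - 6)*(w - 3)*(w + 6)*(w + 7).
Partial-fraction decomposition: -5721/(910*(w + 7)) + 791/(162*(w + 6)) + 41/(810*(w - 3)) - 226/(351*(w - 6)) - 1/(378*w).
Integrate each term: A/(w−a) contributes A·log|w−a|.

-log(w)/378 - 226*log(w - 6)/351 + 41*log(w - 3)/810 + 791*log(w + 6)/162 - 5721*log(w + 7)/910 + C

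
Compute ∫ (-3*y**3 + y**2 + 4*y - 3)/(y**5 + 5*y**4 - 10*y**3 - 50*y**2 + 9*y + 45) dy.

-21*log(y - 3)/128 + log(y - 1)/96 - 3*log(y + 1)/64 - 25*log(y + 3)/32 + 377*log(y + 5)/384 + C

Factor the denominator: (y - 3)*(y - 1)*(y + 1)*(y + 3)*(y + 5).
Partial-fraction decomposition: 377/(384*(y + 5)) - 25/(32*(y + 3)) - 3/(64*(y + 1)) + 1/(96*(y - 1)) - 21/(128*(y - 3)).
Integrate each term: A/(y−a) contributes A·log|y−a|.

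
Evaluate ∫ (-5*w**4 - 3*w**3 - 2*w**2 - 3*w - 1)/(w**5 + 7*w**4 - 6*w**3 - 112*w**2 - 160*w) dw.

log(w)/160 - 1517*log(w - 4)/1728 - 59*log(w + 2)/72 + 1109*log(w + 4)/64 - 2786*log(w + 5)/135 + C

Factor the denominator: w*(w - 4)*(w + 2)*(w + 4)*(w + 5).
Partial-fraction decomposition: -2786/(135*(w + 5)) + 1109/(64*(w + 4)) - 59/(72*(w + 2)) - 1517/(1728*(w - 4)) + 1/(160*w).
Integrate each term: A/(w−a) contributes A·log|w−a|.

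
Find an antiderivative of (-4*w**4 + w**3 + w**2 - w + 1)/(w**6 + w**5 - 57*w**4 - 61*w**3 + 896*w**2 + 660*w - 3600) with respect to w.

Factor the denominator: (w - 6)*(w - 4)*(w - 2)*(w + 3)*(w + 5)**2.
Partial-fraction decomposition: -88435/(960498*(w + 5)) - 1297/(693*(w + 5)**2) + 169/(630*(w + 3)) - 53/(1960*(w - 2)) + 947/(2268*(w - 4)) - 4937/(8712*(w - 6)).
Integrate each term; A/(w−a) gives A·log|w−a|; A/(w−a)² gives −A/(w−a).

-4937*log(w - 6)/8712 + 947*log(w - 4)/2268 - 53*log(w - 2)/1960 + 169*log(w + 3)/630 - 88435*log(w + 5)/960498 + 1297/(693*w + 3465) + C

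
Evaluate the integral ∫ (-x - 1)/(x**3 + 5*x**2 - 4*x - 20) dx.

-3*log(x - 2)/28 - log(x + 2)/12 + 4*log(x + 5)/21 + C

Factor the denominator: (x - 2)*(x + 2)*(x + 5).
Partial-fraction decomposition: 4/(21*(x + 5)) - 1/(12*(x + 2)) - 3/(28*(x - 2)).
Integrate each term: A/(x−a) contributes A·log|x−a|.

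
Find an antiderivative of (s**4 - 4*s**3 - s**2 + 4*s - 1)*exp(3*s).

(27*s**4 - 144*s**3 + 117*s**2 + 30*s - 37)*exp(3*s)/81 + C

Use integration by parts with u = s**4 - 4*s**3 - s**2 + 4*s - 1, dv = exp(3*s) ds, so v = exp(3*s)/3.
Apply parts 4 times (tabular method): alternate signs, differentiate u down to 0, integrate dv up.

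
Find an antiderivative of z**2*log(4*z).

z**3*(log(z) + 2*log(2))/3 - z**3/9 + C

Use integration by parts with u = log(4*z), dv = z**2 dz.
Then du = 1/z dz and v = z**3/3.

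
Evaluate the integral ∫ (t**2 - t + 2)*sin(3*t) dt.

Use integration by parts with u = t**2 - t + 2, dv = sin(3*t) dt, so v = -cos(3*t)/3.
Apply parts 2 times (tabular method): alternate signs, differentiate u down to 0, integrate dv up.

-t**2*cos(3*t)/3 + 2*t*sin(3*t)/9 + t*cos(3*t)/3 - sin(3*t)/9 - 16*cos(3*t)/27 + C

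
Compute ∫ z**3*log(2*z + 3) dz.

Use integration by parts with u = log(2*z + 3), dv = z**3 dz.
Then du = 2/(2*z + 3) dz and v = z**4/4.

z**4*log(2*z + 3)/4 - z**4/16 + z**3/8 - 9*z**2/32 + 27*z/32 - 81*log(2*z + 3)/64 + C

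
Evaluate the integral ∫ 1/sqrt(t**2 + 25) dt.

log(t + sqrt(t**2 + 25)) + C

Substitute t = 5·tan(θ), so dt = 5·sec(θ)^2 dθ and the radical becomes sqrt(t**2 + 25) = 5·sec(θ) by the Pythagorean identity.
Integrate the resulting trig expression in θ, then back-substitute tan(θ) = t/5, sec(θ) = sqrt(t**2 + 25)/5 (absorbing any constant into C).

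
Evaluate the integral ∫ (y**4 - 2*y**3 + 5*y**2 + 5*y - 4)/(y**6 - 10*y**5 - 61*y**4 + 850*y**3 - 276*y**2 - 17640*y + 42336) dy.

1991*log(y - 7)/546 - 83969*log(y - 6)/24336 - 28*log(y - 4)/165 + 937*log(y + 6)/9360 - 3293*log(y + 7)/26026 + 535/(156*y - 936) + C

Factor the denominator: (y - 7)*(y - 6)**2*(y - 4)*(y + 6)*(y + 7).
Partial-fraction decomposition: -3293/(26026*(y + 7)) + 937/(9360*(y + 6)) - 28/(165*(y - 4)) - 83969/(24336*(y - 6)) - 535/(156*(y - 6)**2) + 1991/(546*(y - 7)).
Integrate each term; A/(y−a) gives A·log|y−a|; A/(y−a)² gives −A/(y−a).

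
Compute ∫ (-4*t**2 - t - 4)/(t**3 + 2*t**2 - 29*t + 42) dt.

Factor the denominator: (t - 3)*(t - 2)*(t + 7).
Partial-fraction decomposition: -193/(90*(t + 7)) + 22/(9*(t - 2)) - 43/(10*(t - 3)).
Integrate each term: A/(t−a) contributes A·log|t−a|.

-43*log(t - 3)/10 + 22*log(t - 2)/9 - 193*log(t + 7)/90 + C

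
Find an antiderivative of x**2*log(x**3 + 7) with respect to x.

x**3*log(x**3 + 7)/3 - x**3/3 + 7*log(x**3 + 7)/3 + C

Let u = x**3 + 7, so du = (3*x**2) dx.
The integral becomes (1/3)·∫ log(u) du; integrate by parts with u′=log(u), dv′=du.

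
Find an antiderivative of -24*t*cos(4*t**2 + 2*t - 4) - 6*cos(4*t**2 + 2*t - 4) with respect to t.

-3*sin(4*t**2 + 2*t - 4) + C

Let u = 4*t**2 + 2*t - 4, so du = (8*t + 2) dt.
Rewriting, the integral becomes -3·∫ cos(u) du = -3·sin(u).
Substituting back, u = 4*t**2 + 2*t - 4.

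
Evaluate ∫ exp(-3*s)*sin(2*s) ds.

Let I denote the integral. Integrate by parts with u = sin(2*s), dv = exp(-3*s) ds, so v = -exp(-3*s)/3: I = -exp(-3*s)*sin(2*s)/3 + (2/3)·∫ exp(-3*s)*cos(2*s) ds.
Apply parts again with u = cos(2*s), dv = exp(-3*s) ds: ∫ exp(-3*s)*cos(2*s) ds = -exp(-3*s)*cos(2*s)/3 − (2/3)·I. Substituting back brings back I: I = -exp(-3*s)*sin(2*s)/3 - 2*exp(-3*s)*cos(2*s)/9 − (4/9)·I.
Solving for I: (1 + 4/9)·I equals the remaining terms, so I = (9/13)·(-exp(-3*s)*sin(2*s)/3 - 2*exp(-3*s)*cos(2*s)/9).

-3*exp(-3*s)*sin(2*s)/13 - 2*exp(-3*s)*cos(2*s)/13 + C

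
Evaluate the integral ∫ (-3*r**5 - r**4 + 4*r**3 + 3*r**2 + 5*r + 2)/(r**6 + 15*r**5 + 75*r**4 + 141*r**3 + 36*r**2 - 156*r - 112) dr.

log(r - 1)/72 + log(r + 1)/18 - 2011*log(r + 2)/450 + 259*log(r + 4)/18 - 23381*log(r + 7)/1800 - 26/(15*r + 30) + C

Factor the denominator: (r - 1)*(r + 1)*(r + 2)**2*(r + 4)*(r + 7).
Partial-fraction decomposition: -23381/(1800*(r + 7)) + 259/(18*(r + 4)) - 2011/(450*(r + 2)) + 26/(15*(r + 2)**2) + 1/(18*(r + 1)) + 1/(72*(r - 1)).
Integrate each term; A/(r−a) gives A·log|r−a|; A/(r−a)² gives −A/(r−a).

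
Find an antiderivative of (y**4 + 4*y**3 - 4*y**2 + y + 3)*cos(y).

Use integration by parts with u = y**4 + 4*y**3 - 4*y**2 + y + 3, dv = cos(y) dy, so v = sin(y).
Apply parts 4 times (tabular method): alternate signs, differentiate u down to 0, integrate dv up.

y**4*sin(y) + 4*y**3*sin(y) + 4*y**3*cos(y) - 16*y**2*sin(y) + 12*y**2*cos(y) - 23*y*sin(y) - 32*y*cos(y) + 35*sin(y) - 23*cos(y) + C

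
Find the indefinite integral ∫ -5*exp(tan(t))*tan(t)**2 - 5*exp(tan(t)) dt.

-5*exp(tan(t)) + C

Let u = tan(t), so du = (tan(t)**2 + 1) dt.
Rewriting, the integral becomes -5·∫ e^u du = -5·e^u.
Substituting back, u = tan(t).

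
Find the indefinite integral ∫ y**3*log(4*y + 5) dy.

Use integration by parts with u = log(4*y + 5), dv = y**3 dy.
Then du = 4/(4*y + 5) dy and v = y**4/4.

y**4*log(4*y + 5)/4 - y**4/16 + 5*y**3/48 - 25*y**2/128 + 125*y/256 - 625*log(4*y + 5)/1024 + C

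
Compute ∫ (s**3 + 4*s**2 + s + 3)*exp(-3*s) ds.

(-9*s**3 - 45*s**2 - 39*s - 40)*exp(-3*s)/27 + C

Use integration by parts with u = s**3 + 4*s**2 + s + 3, dv = exp(-3*s) ds, so v = -exp(-3*s)/3.
Apply parts 3 times (tabular method): alternate signs, differentiate u down to 0, integrate dv up.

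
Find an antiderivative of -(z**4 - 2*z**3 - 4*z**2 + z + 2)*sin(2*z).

z**4*cos(2*z)/2 - z**3*sin(2*z) - z**3*cos(2*z) + 3*z**2*sin(2*z)/2 - 7*z**2*cos(2*z)/2 + 7*z*sin(2*z)/2 + 2*z*cos(2*z) - sin(2*z) + 11*cos(2*z)/4 + C

Use integration by parts with u = z**4 - 2*z**3 - 4*z**2 + z + 2, dv = -sin(2*z) dz, so v = cos(2*z)/2.
Apply parts 4 times (tabular method): alternate signs, differentiate u down to 0, integrate dv up.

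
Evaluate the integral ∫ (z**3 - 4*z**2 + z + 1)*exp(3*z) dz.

(9*z**3 - 45*z**2 + 39*z - 4)*exp(3*z)/27 + C

Use integration by parts with u = z**3 - 4*z**2 + z + 1, dv = exp(3*z) dz, so v = exp(3*z)/3.
Apply parts 3 times (tabular method): alternate signs, differentiate u down to 0, integrate dv up.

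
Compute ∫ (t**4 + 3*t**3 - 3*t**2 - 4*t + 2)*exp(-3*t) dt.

(-27*t**4 - 117*t**3 - 36*t**2 + 84*t - 26)*exp(-3*t)/81 + C

Use integration by parts with u = t**4 + 3*t**3 - 3*t**2 - 4*t + 2, dv = exp(-3*t) dt, so v = -exp(-3*t)/3.
Apply parts 4 times (tabular method): alternate signs, differentiate u down to 0, integrate dv up.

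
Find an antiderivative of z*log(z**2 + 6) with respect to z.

Let u = z**2 + 6, so du = (2*z) dz.
The integral becomes (1/2)·∫ log(u) du; integrate by parts with u′=log(u), dv′=du.

z**2*log(z**2 + 6)/2 - z**2/2 + 3*log(z**2 + 6) + C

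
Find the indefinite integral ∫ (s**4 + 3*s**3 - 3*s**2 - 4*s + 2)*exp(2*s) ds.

Use integration by parts with u = s**4 + 3*s**3 - 3*s**2 - 4*s + 2, dv = exp(2*s) ds, so v = exp(2*s)/2.
Apply parts 4 times (tabular method): alternate signs, differentiate u down to 0, integrate dv up.

(4*s**4 + 4*s**3 - 18*s**2 + 2*s + 7)*exp(2*s)/8 + C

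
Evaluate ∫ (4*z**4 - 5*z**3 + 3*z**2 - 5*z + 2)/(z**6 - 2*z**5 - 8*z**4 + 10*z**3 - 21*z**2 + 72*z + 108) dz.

Factor the denominator: (z - 3)**2*(z + 1)*(z + 3)*(z**2 + 4).
Partial-fraction decomposition: -3*(z - 166)/(845*(z**2 + 4)) - 503/(936*(z + 3)) + 19/(160*(z + 1)) + 20549/(48672*(z - 3)) + 203/(312*(z - 3)**2).
Integrate each term; A/(z−a) gives A·log|z−a|; the (Bz+D)/(z²+p²) term gives a log and an atan.

20549*log(z - 3)/48672 + 19*log(z + 1)/160 - 503*log(z + 3)/936 - 3*log(z**2 + 4)/1690 + 249*atan(z/2)/845 - 203/(312*z - 936) + C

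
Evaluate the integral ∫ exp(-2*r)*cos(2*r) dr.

exp(-2*r)*sin(2*r)/4 - exp(-2*r)*cos(2*r)/4 + C

Let I denote the integral. Integrate by parts with u = cos(2*r), dv = exp(-2*r) dr, so v = -exp(-2*r)/2: I = -exp(-2*r)*cos(2*r)/2 − ∫ exp(-2*r)*sin(2*r) dr.
Apply parts again with u = sin(2*r), dv = exp(-2*r) dr: ∫ exp(-2*r)*sin(2*r) dr = -exp(-2*r)*sin(2*r)/2 + I. Substituting back brings back I: I = exp(-2*r)*sin(2*r)/2 - exp(-2*r)*cos(2*r)/2 − I.
Solving for I: (1 + 1)·I equals the remaining terms, so I = (1/2)·(exp(-2*r)*sin(2*r)/2 - exp(-2*r)*cos(2*r)/2).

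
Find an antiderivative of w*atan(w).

Use integration by parts with u = arctan(w), dv = w dw.
Then du = 1/(w**2 + 1) dw.

w**2*atan(w)/2 - w/2 + atan(w)/2 + C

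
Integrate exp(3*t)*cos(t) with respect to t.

Let I denote the integral. Integrate by parts with u = cos(t), dv = exp(3*t) dt, so v = exp(3*t)/3: I = exp(3*t)*cos(t)/3 + (1/3)·∫ exp(3*t)*sin(t) dt.
Apply parts again with u = sin(t), dv = exp(3*t) dt: ∫ exp(3*t)*sin(t) dt = exp(3*t)*sin(t)/3 − (1/3)·I. Substituting back brings back I: I = exp(3*t)*sin(t)/9 + exp(3*t)*cos(t)/3 − (1/9)·I.
Solving for I: (1 + 1/9)·I equals the remaining terms, so I = (9/10)·(exp(3*t)*sin(t)/9 + exp(3*t)*cos(t)/3).

exp(3*t)*sin(t)/10 + 3*exp(3*t)*cos(t)/10 + C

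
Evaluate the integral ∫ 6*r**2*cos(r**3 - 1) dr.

Let u = r**3 - 1, so du = (3*r**2) dr.
Rewriting, the integral becomes 2·∫ cos(u) du = 2·sin(u).
Substituting back, u = r**3 - 1.

2*sin(r**3 - 1) + C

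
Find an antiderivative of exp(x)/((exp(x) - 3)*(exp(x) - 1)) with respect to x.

log(exp(x) - 3)/2 - log(exp(x) - 1)/2 + C

Let u = e^x, du = e^x dx.
The integral becomes ∫ du/((u-1)(u-3)); decompose into partial fractions.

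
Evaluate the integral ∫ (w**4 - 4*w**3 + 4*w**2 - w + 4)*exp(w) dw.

Use integration by parts with u = w**4 - 4*w**3 + 4*w**2 - w + 4, dv = exp(w) dw, so v = exp(w).
Apply parts 4 times (tabular method): alternate signs, differentiate u down to 0, integrate dv up.

(w**4 - 8*w**3 + 28*w**2 - 57*w + 61)*exp(w) + C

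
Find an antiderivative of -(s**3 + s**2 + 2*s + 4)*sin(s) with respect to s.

Use integration by parts with u = s**3 + s**2 + 2*s + 4, dv = -sin(s) ds, so v = cos(s).
Apply parts 3 times (tabular method): alternate signs, differentiate u down to 0, integrate dv up.

s**3*cos(s) - 3*s**2*sin(s) + s**2*cos(s) - 2*s*sin(s) - 4*s*cos(s) + 4*sin(s) + 2*cos(s) + C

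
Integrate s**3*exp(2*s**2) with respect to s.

Let u = s², du = 2s ds; rewrite as (1/2)∫ u^1·exp(2u) du.
Now integrate by parts 1 time.

(2*s**2 - 1)*exp(2*s**2)/8 + C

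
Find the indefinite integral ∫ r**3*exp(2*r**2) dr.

(2*r**2 - 1)*exp(2*r**2)/8 + C

Let u = r², du = 2r dr; rewrite as (1/2)∫ u^1·exp(2u) du.
Now integrate by parts 1 time.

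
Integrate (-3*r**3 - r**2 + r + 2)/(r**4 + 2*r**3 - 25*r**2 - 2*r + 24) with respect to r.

-101*log(r - 4)/75 + log(r - 1)/42 + 3*log(r + 1)/50 - 304*log(r + 6)/175 + C

Factor the denominator: (r - 4)*(r - 1)*(r + 1)*(r + 6).
Partial-fraction decomposition: -304/(175*(r + 6)) + 3/(50*(r + 1)) + 1/(42*(r - 1)) - 101/(75*(r - 4)).
Integrate each term: A/(r−a) contributes A·log|r−a|.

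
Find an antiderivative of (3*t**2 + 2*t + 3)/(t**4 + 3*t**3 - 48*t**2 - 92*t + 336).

Factor the denominator: (t - 6)*(t - 2)*(t + 4)*(t + 7).
Partial-fraction decomposition: -136/(351*(t + 7)) + 43/(180*(t + 4)) - 19/(216*(t - 2)) + 123/(520*(t - 6)).
Integrate each term: A/(t−a) contributes A·log|t−a|.

123*log(t - 6)/520 - 19*log(t - 2)/216 + 43*log(t + 4)/180 - 136*log(t + 7)/351 + C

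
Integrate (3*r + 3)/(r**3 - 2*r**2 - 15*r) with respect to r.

Factor the denominator: r*(r - 5)*(r + 3).
Partial-fraction decomposition: -1/(4*(r + 3)) + 9/(20*(r - 5)) - 1/(5*r).
Integrate each term: A/(r−a) contributes A·log|r−a|.

-log(r)/5 + 9*log(r - 5)/20 - log(r + 3)/4 + C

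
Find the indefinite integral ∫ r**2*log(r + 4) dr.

r**3*log(r + 4)/3 - r**3/9 + 2*r**2/3 - 16*r/3 + 64*log(r + 4)/3 + C

Use integration by parts with u = log(r + 4), dv = r**2 dr.
Then du = 1/(r + 4) dr and v = r**3/3.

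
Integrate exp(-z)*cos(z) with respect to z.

Let I denote the integral. Integrate by parts with u = cos(z), dv = exp(-z) dz, so v = -exp(-z): I = -exp(-z)*cos(z) − ∫ exp(-z)*sin(z) dz.
Apply parts again with u = sin(z), dv = exp(-z) dz: ∫ exp(-z)*sin(z) dz = -exp(-z)*sin(z) + I. Substituting back brings back I: I = exp(-z)*sin(z) - exp(-z)*cos(z) − I.
Solving for I: (1 + 1)·I equals the remaining terms, so I = (1/2)·(exp(-z)*sin(z) - exp(-z)*cos(z)).

exp(-z)*sin(z)/2 - exp(-z)*cos(z)/2 + C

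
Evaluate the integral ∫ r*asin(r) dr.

r**2*asin(r)/2 + r*sqrt(-r**2 + 1)/4 - asin(r)/4 + C

Use integration by parts with u = arcsin(r), dv = r dr.
Then du = 1/sqrt(-r**2 + 1) dr.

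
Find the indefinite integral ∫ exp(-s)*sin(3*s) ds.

Let I denote the integral. Integrate by parts with u = sin(3*s), dv = exp(-s) ds, so v = -exp(-s): I = -exp(-s)*sin(3*s) + 3·∫ exp(-s)*cos(3*s) ds.
Apply parts again with u = cos(3*s), dv = exp(-s) ds: ∫ exp(-s)*cos(3*s) ds = -exp(-s)*cos(3*s) − 3·I. Substituting back brings back I: I = -exp(-s)*sin(3*s) - 3*exp(-s)*cos(3*s) − 9·I.
Solving for I: (1 + 9)·I equals the remaining terms, so I = (1/10)·(-exp(-s)*sin(3*s) - 3*exp(-s)*cos(3*s)).

-exp(-s)*sin(3*s)/10 - 3*exp(-s)*cos(3*s)/10 + C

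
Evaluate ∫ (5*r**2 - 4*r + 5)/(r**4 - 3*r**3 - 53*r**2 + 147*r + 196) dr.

37*log(r - 7)/56 - 23*log(r - 4)/55 + 7*log(r + 1)/120 - 139*log(r + 7)/462 + C

Factor the denominator: (r - 7)*(r - 4)*(r + 1)*(r + 7).
Partial-fraction decomposition: -139/(462*(r + 7)) + 7/(120*(r + 1)) - 23/(55*(r - 4)) + 37/(56*(r - 7)).
Integrate each term: A/(r−a) contributes A·log|r−a|.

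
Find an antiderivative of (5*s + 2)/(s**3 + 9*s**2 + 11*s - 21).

7*log(s - 1)/32 + 13*log(s + 3)/16 - 33*log(s + 7)/32 + C

Factor the denominator: (s - 1)*(s + 3)*(s + 7).
Partial-fraction decomposition: -33/(32*(s + 7)) + 13/(16*(s + 3)) + 7/(32*(s - 1)).
Integrate each term: A/(s−a) contributes A·log|s−a|.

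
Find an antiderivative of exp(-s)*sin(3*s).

Let I denote the integral. Integrate by parts with u = sin(3*s), dv = exp(-s) ds, so v = -exp(-s): I = -exp(-s)*sin(3*s) + 3·∫ exp(-s)*cos(3*s) ds.
Apply parts again with u = cos(3*s), dv = exp(-s) ds: ∫ exp(-s)*cos(3*s) ds = -exp(-s)*cos(3*s) − 3·I. Substituting back brings back I: I = -exp(-s)*sin(3*s) - 3*exp(-s)*cos(3*s) − 9·I.
Solving for I: (1 + 9)·I equals the remaining terms, so I = (1/10)·(-exp(-s)*sin(3*s) - 3*exp(-s)*cos(3*s)).

-exp(-s)*sin(3*s)/10 - 3*exp(-s)*cos(3*s)/10 + C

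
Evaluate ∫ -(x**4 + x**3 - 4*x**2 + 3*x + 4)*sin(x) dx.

Use integration by parts with u = x**4 + x**3 - 4*x**2 + 3*x + 4, dv = -sin(x) dx, so v = cos(x).
Apply parts 4 times (tabular method): alternate signs, differentiate u down to 0, integrate dv up.

x**4*cos(x) - 4*x**3*sin(x) + x**3*cos(x) - 3*x**2*sin(x) - 16*x**2*cos(x) + 32*x*sin(x) - 3*x*cos(x) + 3*sin(x) + 36*cos(x) + C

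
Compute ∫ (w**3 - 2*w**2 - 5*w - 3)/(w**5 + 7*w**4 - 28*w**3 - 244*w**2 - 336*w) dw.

log(w)/112 + 37*log(w - 6)/2080 - 9*log(w + 2)/160 + 79*log(w + 4)/240 - 409*log(w + 7)/1365 + C

Factor the denominator: w*(w - 6)*(w + 2)*(w + 4)*(w + 7).
Partial-fraction decomposition: -409/(1365*(w + 7)) + 79/(240*(w + 4)) - 9/(160*(w + 2)) + 37/(2080*(w - 6)) + 1/(112*w).
Integrate each term: A/(w−a) contributes A·log|w−a|.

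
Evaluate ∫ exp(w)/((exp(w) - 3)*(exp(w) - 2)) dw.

log(exp(w) - 3) - log(exp(w) - 2) + C

Let u = e^w, du = e^w dw.
The integral becomes ∫ du/((u-2)(u-3)); decompose into partial fractions.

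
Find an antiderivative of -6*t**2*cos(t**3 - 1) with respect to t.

-2*sin(t**3 - 1) + C

Let u = t**3 - 1, so du = (3*t**2) dt.
Rewriting, the integral becomes -2·∫ cos(u) du = -2·sin(u).
Substituting back, u = t**3 - 1.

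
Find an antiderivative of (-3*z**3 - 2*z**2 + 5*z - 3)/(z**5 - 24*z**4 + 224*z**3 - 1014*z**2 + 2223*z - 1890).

-1095*log(z - 7)/32 + 77*log(z - 6) - 403*log(z - 5)/8 + 243*log(z - 3)/32 - 29/(8*z - 24) + C

Factor the denominator: (z - 7)*(z - 6)*(z - 5)*(z - 3)**2.
Partial-fraction decomposition: 243/(32*(z - 3)) + 29/(8*(z - 3)**2) - 403/(8*(z - 5)) + 77/(z - 6) - 1095/(32*(z - 7)).
Integrate each term; A/(z−a) gives A·log|z−a|; A/(z−a)² gives −A/(z−a).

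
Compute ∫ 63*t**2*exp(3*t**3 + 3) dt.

Let u = 3*t**3 + 3, so du = (9*t**2) dt.
Rewriting, the integral becomes 7·∫ e^u du = 7·e^u.
Substituting back, u = 3*t**3 + 3.

7*exp(3*t**3 + 3) + C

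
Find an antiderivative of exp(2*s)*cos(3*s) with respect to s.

3*exp(2*s)*sin(3*s)/13 + 2*exp(2*s)*cos(3*s)/13 + C

Let I denote the integral. Integrate by parts with u = cos(3*s), dv = exp(2*s) ds, so v = exp(2*s)/2: I = exp(2*s)*cos(3*s)/2 + (3/2)·∫ exp(2*s)*sin(3*s) ds.
Apply parts again with u = sin(3*s), dv = exp(2*s) ds: ∫ exp(2*s)*sin(3*s) ds = exp(2*s)*sin(3*s)/2 − (3/2)·I. Substituting back brings back I: I = 3*exp(2*s)*sin(3*s)/4 + exp(2*s)*cos(3*s)/2 − (9/4)·I.
Solving for I: (1 + 9/4)·I equals the remaining terms, so I = (4/13)·(3*exp(2*s)*sin(3*s)/4 + exp(2*s)*cos(3*s)/2).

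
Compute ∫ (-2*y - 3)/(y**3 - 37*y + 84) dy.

-log(y - 4) + 9*log(y - 3)/10 + log(y + 7)/10 + C

Factor the denominator: (y - 4)*(y - 3)*(y + 7).
Partial-fraction decomposition: 1/(10*(y + 7)) + 9/(10*(y - 3)) - 1/(y - 4).
Integrate each term: A/(y−a) contributes A·log|y−a|.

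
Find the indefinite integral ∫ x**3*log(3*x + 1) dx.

x**4*log(3*x + 1)/4 - x**4/16 + x**3/36 - x**2/72 + x/108 - log(3*x + 1)/324 + C

Use integration by parts with u = log(3*x + 1), dv = x**3 dx.
Then du = 3/(3*x + 1) dx and v = x**4/4.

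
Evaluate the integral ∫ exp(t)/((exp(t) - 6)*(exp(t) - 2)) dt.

log(exp(t) - 6)/4 - log(exp(t) - 2)/4 + C

Let u = e^t, du = e^t dt.
The integral becomes ∫ du/((u-2)(u-6)); decompose into partial fractions.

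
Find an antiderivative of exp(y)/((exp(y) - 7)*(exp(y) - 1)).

log(exp(y) - 7)/6 - log(exp(y) - 1)/6 + C

Let u = e^y, du = e^y dy.
The integral becomes ∫ du/((u-1)(u-7)); decompose into partial fractions.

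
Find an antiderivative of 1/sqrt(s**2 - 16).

log(s + sqrt(s**2 - 16)) + C

Substitute s = 4·sec(θ), so ds = 4·sec(θ)*tan(θ) dθ and the radical becomes sqrt(s**2 - 16) = 4·tan(θ) by the Pythagorean identity.
Integrate the resulting trig expression in θ, then back-substitute sec(θ) = s/4, tan(θ) = sqrt(s**2 - 16)/4 (absorbing any constant into C).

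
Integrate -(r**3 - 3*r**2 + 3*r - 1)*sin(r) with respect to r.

r**3*cos(r) - 3*r**2*sin(r) - 3*r**2*cos(r) + 6*r*sin(r) - 3*r*cos(r) + 3*sin(r) + 5*cos(r) + C

Use integration by parts with u = r**3 - 3*r**2 + 3*r - 1, dv = -sin(r) dr, so v = cos(r).
Apply parts 3 times (tabular method): alternate signs, differentiate u down to 0, integrate dv up.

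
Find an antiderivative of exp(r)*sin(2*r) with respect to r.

exp(r)*sin(2*r)/5 - 2*exp(r)*cos(2*r)/5 + C

Let I denote the integral. Integrate by parts with u = sin(2*r), dv = exp(r) dr, so v = exp(r): I = exp(r)*sin(2*r) − 2·∫ exp(r)*cos(2*r) dr.
Apply parts again with u = cos(2*r), dv = exp(r) dr: ∫ exp(r)*cos(2*r) dr = exp(r)*cos(2*r) + 2·I. Substituting back brings back I: I = exp(r)*sin(2*r) - 2*exp(r)*cos(2*r) − 4·I.
Solving for I: (1 + 4)·I equals the remaining terms, so I = (1/5)·(exp(r)*sin(2*r) - 2*exp(r)*cos(2*r)).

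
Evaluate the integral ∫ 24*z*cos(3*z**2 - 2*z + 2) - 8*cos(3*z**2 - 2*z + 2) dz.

Let u = 3*z**2 - 2*z + 2, so du = (6*z - 2) dz.
Rewriting, the integral becomes 4·∫ cos(u) du = 4·sin(u).
Substituting back, u = 3*z**2 - 2*z + 2.

4*sin(3*z**2 - 2*z + 2) + C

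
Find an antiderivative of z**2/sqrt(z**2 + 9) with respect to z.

Substitute z = 3·tan(θ), so dz = 3·sec(θ)^2 dθ and the radical becomes sqrt(z**2 + 9) = 3·sec(θ) by the Pythagorean identity.
Integrate the resulting trig expression in θ, then back-substitute tan(θ) = z/3, sec(θ) = sqrt(z**2 + 9)/3 (absorbing any constant into C).

z*sqrt(z**2 + 9)/2 - 9*log(z + sqrt(z**2 + 9))/2 + C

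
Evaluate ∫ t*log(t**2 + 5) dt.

t**2*log(t**2 + 5)/2 - t**2/2 + 5*log(t**2 + 5)/2 + C

Let u = t**2 + 5, so du = (2*t) dt.
The integral becomes (1/2)·∫ log(u) du; integrate by parts with u′=log(u), dv′=du.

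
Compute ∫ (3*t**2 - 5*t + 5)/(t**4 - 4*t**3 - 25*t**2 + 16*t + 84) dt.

13*log(t - 7)/50 - 7*log(t - 2)/100 + 3*log(t + 2)/4 - 47*log(t + 3)/50 + C

Factor the denominator: (t - 7)*(t - 2)*(t + 2)*(t + 3).
Partial-fraction decomposition: -47/(50*(t + 3)) + 3/(4*(t + 2)) - 7/(100*(t - 2)) + 13/(50*(t - 7)).
Integrate each term: A/(t−a) contributes A·log|t−a|.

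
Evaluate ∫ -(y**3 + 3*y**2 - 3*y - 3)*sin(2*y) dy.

y**3*cos(2*y)/2 - 3*y**2*sin(2*y)/4 + 3*y**2*cos(2*y)/2 - 3*y*sin(2*y)/2 - 9*y*cos(2*y)/4 + 9*sin(2*y)/8 - 9*cos(2*y)/4 + C

Use integration by parts with u = y**3 + 3*y**2 - 3*y - 3, dv = -sin(2*y) dy, so v = cos(2*y)/2.
Apply parts 3 times (tabular method): alternate signs, differentiate u down to 0, integrate dv up.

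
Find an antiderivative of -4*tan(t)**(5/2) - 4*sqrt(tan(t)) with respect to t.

-8*tan(t)**(3/2)/3 + C

Let u = tan(t), so du = (tan(t)**2 + 1) dt.
Rewriting, the integral becomes -4·∫ √u du = -4·(2/3)u^(3/2).
Substituting back, u = tan(t).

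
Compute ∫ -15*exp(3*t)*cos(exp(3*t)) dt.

-5*sin(exp(3*t)) + C

Let u = exp(3*t), so du = (3*exp(3*t)) dt.
Rewriting, the integral becomes -5·∫ cos(u) du = -5·sin(u).
Substituting back, u = exp(3*t).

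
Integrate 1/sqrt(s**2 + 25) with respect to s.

Substitute s = 5·tan(θ), so ds = 5·sec(θ)^2 dθ and the radical becomes sqrt(s**2 + 25) = 5·sec(θ) by the Pythagorean identity.
Integrate the resulting trig expression in θ, then back-substitute tan(θ) = s/5, sec(θ) = sqrt(s**2 + 25)/5 (absorbing any constant into C).

log(s + sqrt(s**2 + 25)) + C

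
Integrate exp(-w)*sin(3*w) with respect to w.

Let I denote the integral. Integrate by parts with u = sin(3*w), dv = exp(-w) dw, so v = -exp(-w): I = -exp(-w)*sin(3*w) + 3·∫ exp(-w)*cos(3*w) dw.
Apply parts again with u = cos(3*w), dv = exp(-w) dw: ∫ exp(-w)*cos(3*w) dw = -exp(-w)*cos(3*w) − 3·I. Substituting back brings back I: I = -exp(-w)*sin(3*w) - 3*exp(-w)*cos(3*w) − 9·I.
Solving for I: (1 + 9)·I equals the remaining terms, so I = (1/10)·(-exp(-w)*sin(3*w) - 3*exp(-w)*cos(3*w)).

-exp(-w)*sin(3*w)/10 - 3*exp(-w)*cos(3*w)/10 + C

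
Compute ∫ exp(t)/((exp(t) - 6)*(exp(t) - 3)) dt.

log(exp(t) - 6)/3 - log(exp(t) - 3)/3 + C

Let u = e^t, du = e^t dt.
The integral becomes ∫ du/((u-6)(u-3)); decompose into partial fractions.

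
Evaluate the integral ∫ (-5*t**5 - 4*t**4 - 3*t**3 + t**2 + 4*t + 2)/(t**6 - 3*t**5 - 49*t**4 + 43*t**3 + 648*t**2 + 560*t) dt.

Factor the denominator: t*(t - 7)*(t - 5)*(t + 1)*(t + 4)**2.
Partial-fraction decomposition: -12929/(7128*(t + 4)) + 65/(18*(t + 4)**2) - 1/(144*(t + 1)) + 6151/(1620*(t - 5)) - 8599/(1232*(t - 7)) + 1/(280*t).
Integrate each term; A/(t−a) gives A·log|t−a|; A/(t−a)² gives −A/(t−a).

log(t)/280 - 8599*log(t - 7)/1232 + 6151*log(t - 5)/1620 - log(t + 1)/144 - 12929*log(t + 4)/7128 - 65/(18*t + 72) + C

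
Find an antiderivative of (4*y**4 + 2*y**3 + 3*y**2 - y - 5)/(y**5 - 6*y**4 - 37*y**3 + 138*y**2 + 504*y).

-5*log(y)/504 + 2085*log(y - 7)/154 - 5713*log(y - 6)/540 - 59*log(y + 3)/54 + 943*log(y + 4)/440 + C

Factor the denominator: y*(y - 7)*(y - 6)*(y + 3)*(y + 4).
Partial-fraction decomposition: 943/(440*(y + 4)) - 59/(54*(y + 3)) - 5713/(540*(y - 6)) + 2085/(154*(y - 7)) - 5/(504*y).
Integrate each term: A/(y−a) contributes A·log|y−a|.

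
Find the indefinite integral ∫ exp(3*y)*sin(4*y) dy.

Let I denote the integral. Integrate by parts with u = sin(4*y), dv = exp(3*y) dy, so v = exp(3*y)/3: I = exp(3*y)*sin(4*y)/3 − (4/3)·∫ exp(3*y)*cos(4*y) dy.
Apply parts again with u = cos(4*y), dv = exp(3*y) dy: ∫ exp(3*y)*cos(4*y) dy = exp(3*y)*cos(4*y)/3 + (4/3)·I. Substituting back brings back I: I = exp(3*y)*sin(4*y)/3 - 4*exp(3*y)*cos(4*y)/9 − (16/9)·I.
Solving for I: (1 + 16/9)·I equals the remaining terms, so I = (9/25)·(exp(3*y)*sin(4*y)/3 - 4*exp(3*y)*cos(4*y)/9).

3*exp(3*y)*sin(4*y)/25 - 4*exp(3*y)*cos(4*y)/25 + C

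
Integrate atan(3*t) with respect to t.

Use integration by parts with u = arctan(3*t), dv = dt.
Then du = 3/(9*t**2 + 1) dt.

t*atan(3*t) - log(9*t**2 + 1)/6 + C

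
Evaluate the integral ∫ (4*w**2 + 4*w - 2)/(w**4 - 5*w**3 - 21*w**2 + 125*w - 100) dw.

59*log(w - 5)/20 - 26*log(w - 4)/9 + log(w - 1)/12 - 13*log(w + 5)/90 + C

Factor the denominator: (w - 5)*(w - 4)*(w - 1)*(w + 5).
Partial-fraction decomposition: -13/(90*(w + 5)) + 1/(12*(w - 1)) - 26/(9*(w - 4)) + 59/(20*(w - 5)).
Integrate each term: A/(w−a) contributes A·log|w−a|.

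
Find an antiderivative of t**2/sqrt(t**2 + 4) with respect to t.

t*sqrt(t**2 + 4)/2 - 2*log(t + sqrt(t**2 + 4)) + C

Substitute t = 2·tan(θ), so dt = 2·sec(θ)^2 dθ and the radical becomes sqrt(t**2 + 4) = 2·sec(θ) by the Pythagorean identity.
Integrate the resulting trig expression in θ, then back-substitute tan(θ) = t/2, sec(θ) = sqrt(t**2 + 4)/2 (absorbing any constant into C).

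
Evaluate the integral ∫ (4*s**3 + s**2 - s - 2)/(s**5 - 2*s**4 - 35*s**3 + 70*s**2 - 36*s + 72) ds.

223*log(s - 6)/444 - log(s - 2)/5 - 103*log(s + 6)/444 - 13*log(s**2 + 1)/370 - atan(s)/185 + C

Factor the denominator: (s - 6)*(s - 2)*(s + 6)*(s**2 + 1).
Partial-fraction decomposition: -(13*s + 1)/(185*(s**2 + 1)) - 103/(444*(s + 6)) - 1/(5*(s - 2)) + 223/(444*(s - 6)).
Integrate each term; A/(s−a) gives A·log|s−a|; the (Bs+D)/(s²+p²) term gives a log and an atan.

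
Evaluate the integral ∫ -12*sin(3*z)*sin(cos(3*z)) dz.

-4*cos(cos(3*z)) + C

Let u = cos(3*z), so du = (-3*sin(3*z)) dz.
Rewriting, the integral becomes 4·∫ sin(u) du = 4·-cos(u).
Substituting back, u = cos(3*z).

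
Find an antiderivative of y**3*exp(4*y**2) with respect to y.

(4*y**2 - 1)*exp(4*y**2)/32 + C

Let u = y², du = 2y dy; rewrite as (1/2)∫ u^1·exp(4u) du.
Now integrate by parts 1 time.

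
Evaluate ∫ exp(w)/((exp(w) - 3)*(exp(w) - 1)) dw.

Let u = e^w, du = e^w dw.
The integral becomes ∫ du/((u-3)(u-1)); decompose into partial fractions.

log(exp(w) - 3)/2 - log(exp(w) - 1)/2 + C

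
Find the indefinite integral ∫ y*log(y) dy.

y**2*log(y)/2 - y**2/4 + C

Use integration by parts with u = log(y), dv = y dy.
Then du = 1/y dy and v = y**2/2.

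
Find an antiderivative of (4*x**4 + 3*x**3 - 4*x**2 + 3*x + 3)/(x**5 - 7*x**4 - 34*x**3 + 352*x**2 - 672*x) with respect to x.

-log(x)/224 + 1903*log(x - 6)/104 - 58285*log(x - 4)/3872 + 8361*log(x + 7)/11011 + 1167/(88*x - 352) + C

Factor the denominator: x*(x - 6)*(x - 4)**2*(x + 7).
Partial-fraction decomposition: 8361/(11011*(x + 7)) - 58285/(3872*(x - 4)) - 1167/(88*(x - 4)**2) + 1903/(104*(x - 6)) - 1/(224*x).
Integrate each term; A/(x−a) gives A·log|x−a|; A/(x−a)² gives −A/(x−a).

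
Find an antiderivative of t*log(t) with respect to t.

Use integration by parts with u = log(t), dv = t dt.
Then du = 1/t dt and v = t**2/2.

t**2*log(t)/2 - t**2/4 + C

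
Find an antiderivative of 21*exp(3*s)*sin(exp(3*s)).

Let u = exp(3*s), so du = (3*exp(3*s)) ds.
Rewriting, the integral becomes 7·∫ sin(u) du = 7·-cos(u).
Substituting back, u = exp(3*s).

-7*cos(exp(3*s)) + C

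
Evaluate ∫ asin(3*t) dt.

t*asin(3*t) + sqrt(-9*t**2 + 1)/3 + C

Use integration by parts with u = arcsin(3*t), dv = dt.
Then du = 3/sqrt(-9*t**2 + 1) dt.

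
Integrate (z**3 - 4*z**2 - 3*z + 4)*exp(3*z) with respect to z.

Use integration by parts with u = z**3 - 4*z**2 - 3*z + 4, dv = exp(3*z) dz, so v = exp(3*z)/3.
Apply parts 3 times (tabular method): alternate signs, differentiate u down to 0, integrate dv up.

(9*z**3 - 45*z**2 + 3*z + 35)*exp(3*z)/27 + C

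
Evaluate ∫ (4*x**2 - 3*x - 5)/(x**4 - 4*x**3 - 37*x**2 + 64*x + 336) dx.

17*log(x - 7)/33 - 47*log(x - 4)/168 + 4*log(x + 3)/7 - 71*log(x + 4)/88 + C

Factor the denominator: (x - 7)*(x - 4)*(x + 3)*(x + 4).
Partial-fraction decomposition: -71/(88*(x + 4)) + 4/(7*(x + 3)) - 47/(168*(x - 4)) + 17/(33*(x - 7)).
Integrate each term: A/(x−a) contributes A·log|x−a|.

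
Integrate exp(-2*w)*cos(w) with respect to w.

Let I denote the integral. Integrate by parts with u = cos(w), dv = exp(-2*w) dw, so v = -exp(-2*w)/2: I = -exp(-2*w)*cos(w)/2 − (1/2)·∫ exp(-2*w)*sin(w) dw.
Apply parts again with u = sin(w), dv = exp(-2*w) dw: ∫ exp(-2*w)*sin(w) dw = -exp(-2*w)*sin(w)/2 + (1/2)·I. Substituting back brings back I: I = exp(-2*w)*sin(w)/4 - exp(-2*w)*cos(w)/2 − (1/4)·I.
Solving for I: (1 + 1/4)·I equals the remaining terms, so I = (4/5)·(exp(-2*w)*sin(w)/4 - exp(-2*w)*cos(w)/2).

exp(-2*w)*sin(w)/5 - 2*exp(-2*w)*cos(w)/5 + C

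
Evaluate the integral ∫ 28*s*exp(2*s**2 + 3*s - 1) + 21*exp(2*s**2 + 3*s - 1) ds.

Let u = 2*s**2 + 3*s - 1, so du = (4*s + 3) ds.
Rewriting, the integral becomes 7·∫ e^u du = 7·e^u.
Substituting back, u = 2*s**2 + 3*s - 1.

7*exp(2*s**2 + 3*s - 1) + C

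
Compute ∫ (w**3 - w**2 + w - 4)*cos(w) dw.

Use integration by parts with u = w**3 - w**2 + w - 4, dv = cos(w) dw, so v = sin(w).
Apply parts 3 times (tabular method): alternate signs, differentiate u down to 0, integrate dv up.

w**3*sin(w) - w**2*sin(w) + 3*w**2*cos(w) - 5*w*sin(w) - 2*w*cos(w) - 2*sin(w) - 5*cos(w) + C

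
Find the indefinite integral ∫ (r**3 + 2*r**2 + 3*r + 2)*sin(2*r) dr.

Use integration by parts with u = r**3 + 2*r**2 + 3*r + 2, dv = sin(2*r) dr, so v = -cos(2*r)/2.
Apply parts 3 times (tabular method): alternate signs, differentiate u down to 0, integrate dv up.

-r**3*cos(2*r)/2 + 3*r**2*sin(2*r)/4 - r**2*cos(2*r) + r*sin(2*r) - 3*r*cos(2*r)/4 + 3*sin(2*r)/8 - cos(2*r)/2 + C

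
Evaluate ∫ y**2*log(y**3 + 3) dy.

y**3*log(y**3 + 3)/3 - y**3/3 + log(y**3 + 3) + C

Let u = y**3 + 3, so du = (3*y**2) dy.
The integral becomes (1/3)·∫ log(u) du; integrate by parts with u′=log(u), dv′=du.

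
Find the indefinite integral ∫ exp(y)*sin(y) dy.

exp(y)*sin(y)/2 - exp(y)*cos(y)/2 + C

Let I denote the integral. Integrate by parts with u = sin(y), dv = exp(y) dy, so v = exp(y): I = exp(y)*sin(y) − ∫ exp(y)*cos(y) dy.
Apply parts again with u = cos(y), dv = exp(y) dy: ∫ exp(y)*cos(y) dy = exp(y)*cos(y) + I. Substituting back brings back I: I = exp(y)*sin(y) - exp(y)*cos(y) − I.
Solving for I: (1 + 1)·I equals the remaining terms, so I = (1/2)·(exp(y)*sin(y) - exp(y)*cos(y)).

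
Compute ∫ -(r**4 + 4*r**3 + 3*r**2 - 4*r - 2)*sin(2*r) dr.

Use integration by parts with u = r**4 + 4*r**3 + 3*r**2 - 4*r - 2, dv = -sin(2*r) dr, so v = cos(2*r)/2.
Apply parts 4 times (tabular method): alternate signs, differentiate u down to 0, integrate dv up.

r**4*cos(2*r)/2 - r**3*sin(2*r) + 2*r**3*cos(2*r) - 3*r**2*sin(2*r) - 5*r*cos(2*r) + 5*sin(2*r)/2 - cos(2*r) + C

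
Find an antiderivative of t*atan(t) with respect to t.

t**2*atan(t)/2 - t/2 + atan(t)/2 + C

Use integration by parts with u = arctan(t), dv = t dt.
Then du = 1/(t**2 + 1) dt.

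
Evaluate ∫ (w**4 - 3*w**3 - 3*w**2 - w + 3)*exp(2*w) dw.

(4*w**4 - 20*w**3 + 18*w**2 - 22*w + 23)*exp(2*w)/8 + C

Use integration by parts with u = w**4 - 3*w**3 - 3*w**2 - w + 3, dv = exp(2*w) dw, so v = exp(2*w)/2.
Apply parts 4 times (tabular method): alternate signs, differentiate u down to 0, integrate dv up.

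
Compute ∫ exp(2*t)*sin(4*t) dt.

Let I denote the integral. Integrate by parts with u = sin(4*t), dv = exp(2*t) dt, so v = exp(2*t)/2: I = exp(2*t)*sin(4*t)/2 − 2·∫ exp(2*t)*cos(4*t) dt.
Apply parts again with u = cos(4*t), dv = exp(2*t) dt: ∫ exp(2*t)*cos(4*t) dt = exp(2*t)*cos(4*t)/2 + 2·I. Substituting back brings back I: I = exp(2*t)*sin(4*t)/2 - exp(2*t)*cos(4*t) − 4·I.
Solving for I: (1 + 4)·I equals the remaining terms, so I = (1/5)·(exp(2*t)*sin(4*t)/2 - exp(2*t)*cos(4*t)).

exp(2*t)*sin(4*t)/10 - exp(2*t)*cos(4*t)/5 + C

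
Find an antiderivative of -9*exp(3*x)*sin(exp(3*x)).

3*cos(exp(3*x)) + C

Let u = exp(3*x), so du = (3*exp(3*x)) dx.
Rewriting, the integral becomes -3·∫ sin(u) du = -3·-cos(u).
Substituting back, u = exp(3*x).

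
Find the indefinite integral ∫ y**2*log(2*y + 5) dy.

y**3*log(2*y + 5)/3 - y**3/9 + 5*y**2/12 - 25*y/12 + 125*log(2*y + 5)/24 + C

Use integration by parts with u = log(2*y + 5), dv = y**2 dy.
Then du = 2/(2*y + 5) dy and v = y**3/3.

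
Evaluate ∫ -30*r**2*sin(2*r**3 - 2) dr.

5*cos(2*r**3 - 2) + C

Let u = 2*r**3 - 2, so du = (6*r**2) dr.
Rewriting, the integral becomes -5·∫ sin(u) du = -5·-cos(u).
Substituting back, u = 2*r**3 - 2.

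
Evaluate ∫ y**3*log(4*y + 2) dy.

Use integration by parts with u = log(4*y + 2), dv = y**3 dy.
Then du = 4/(4*y + 2) dy and v = y**4/4.

y**4*log(4*y + 2)/4 - y**4/16 + y**3/24 - y**2/32 + y/32 - log(2*y + 1)/64 + C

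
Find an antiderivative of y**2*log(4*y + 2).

y**3*log(4*y + 2)/3 - y**3/9 + y**2/12 - y/12 + log(2*y + 1)/24 + C

Use integration by parts with u = log(4*y + 2), dv = y**2 dy.
Then du = 4/(4*y + 2) dy and v = y**3/3.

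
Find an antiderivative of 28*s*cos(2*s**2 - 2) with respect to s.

7*sin(2*s**2 - 2) + C

Let u = 2*s**2 - 2, so du = (4*s) ds.
Rewriting, the integral becomes 7·∫ cos(u) du = 7·sin(u).
Substituting back, u = 2*s**2 - 2.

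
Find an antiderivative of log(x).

x*log(x) - x + C

Use integration by parts with u = log(x), dv = dx.
Then du = 1/x dx and v = x.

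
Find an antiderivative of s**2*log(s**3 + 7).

Let u = s**3 + 7, so du = (3*s**2) ds.
The integral becomes (1/3)·∫ log(u) du; integrate by parts with u′=log(u), dv′=du.

s**3*log(s**3 + 7)/3 - s**3/3 + 7*log(s**3 + 7)/3 + C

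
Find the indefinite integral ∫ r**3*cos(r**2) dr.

Let u = r², du = 2r dr; rewrite as (1/2)∫ u^1·cos(1u) du.
Now integrate by parts 1 time.

r**2*sin(r**2)/2 + cos(r**2)/2 + C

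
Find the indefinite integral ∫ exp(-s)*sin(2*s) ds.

-exp(-s)*sin(2*s)/5 - 2*exp(-s)*cos(2*s)/5 + C

Let I denote the integral. Integrate by parts with u = sin(2*s), dv = exp(-s) ds, so v = -exp(-s): I = -exp(-s)*sin(2*s) + 2·∫ exp(-s)*cos(2*s) ds.
Apply parts again with u = cos(2*s), dv = exp(-s) ds: ∫ exp(-s)*cos(2*s) ds = -exp(-s)*cos(2*s) − 2·I. Substituting back brings back I: I = -exp(-s)*sin(2*s) - 2*exp(-s)*cos(2*s) − 4·I.
Solving for I: (1 + 4)·I equals the remaining terms, so I = (1/5)·(-exp(-s)*sin(2*s) - 2*exp(-s)*cos(2*s)).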